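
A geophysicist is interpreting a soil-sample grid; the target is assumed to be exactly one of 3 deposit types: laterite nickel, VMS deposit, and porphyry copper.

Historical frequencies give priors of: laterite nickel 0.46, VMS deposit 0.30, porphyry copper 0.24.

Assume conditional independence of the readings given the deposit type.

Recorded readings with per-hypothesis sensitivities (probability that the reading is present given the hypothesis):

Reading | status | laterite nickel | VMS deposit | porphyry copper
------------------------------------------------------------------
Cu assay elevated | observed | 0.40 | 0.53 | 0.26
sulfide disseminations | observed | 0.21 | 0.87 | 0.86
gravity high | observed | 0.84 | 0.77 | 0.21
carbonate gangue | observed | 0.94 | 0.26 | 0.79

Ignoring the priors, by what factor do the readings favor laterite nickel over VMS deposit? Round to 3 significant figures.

0.719

Take the product of per-reading likelihoods under each hypothesis, then divide.
  laterite nickel: 0.40 × 0.21 × 0.84 × 0.94 = 0.066326
  VMS deposit: 0.53 × 0.87 × 0.77 × 0.26 = 0.092312
Bayes factor = 0.066326 / 0.092312 ≈ 0.719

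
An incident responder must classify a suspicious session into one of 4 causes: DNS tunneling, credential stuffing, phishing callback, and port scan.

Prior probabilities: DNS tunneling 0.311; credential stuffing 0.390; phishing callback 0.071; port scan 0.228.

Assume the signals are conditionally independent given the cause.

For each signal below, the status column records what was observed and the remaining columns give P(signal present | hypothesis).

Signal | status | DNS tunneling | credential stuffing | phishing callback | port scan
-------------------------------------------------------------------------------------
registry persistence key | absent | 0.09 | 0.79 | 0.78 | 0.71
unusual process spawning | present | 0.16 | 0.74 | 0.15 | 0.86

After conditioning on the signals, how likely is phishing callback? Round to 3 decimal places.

For each hypothesis, the unnormalized posterior weight is prior × product of the signal likelihoods (using 1 − P(present | H) for each absent signal):
  DNS tunneling: 0.311 × (1 − 0.09) × 0.16 = 0.045282
  credential stuffing: 0.390 × (1 − 0.79) × 0.74 = 0.060606
  phishing callback: 0.071 × (1 − 0.78) × 0.15 = 0.002343
  port scan: 0.228 × (1 − 0.71) × 0.86 = 0.056863
Marginal likelihood of the evidence = 0.16509.
P(phishing callback | evidence) = 0.002343 / 0.16509 ≈ 0.014.

0.014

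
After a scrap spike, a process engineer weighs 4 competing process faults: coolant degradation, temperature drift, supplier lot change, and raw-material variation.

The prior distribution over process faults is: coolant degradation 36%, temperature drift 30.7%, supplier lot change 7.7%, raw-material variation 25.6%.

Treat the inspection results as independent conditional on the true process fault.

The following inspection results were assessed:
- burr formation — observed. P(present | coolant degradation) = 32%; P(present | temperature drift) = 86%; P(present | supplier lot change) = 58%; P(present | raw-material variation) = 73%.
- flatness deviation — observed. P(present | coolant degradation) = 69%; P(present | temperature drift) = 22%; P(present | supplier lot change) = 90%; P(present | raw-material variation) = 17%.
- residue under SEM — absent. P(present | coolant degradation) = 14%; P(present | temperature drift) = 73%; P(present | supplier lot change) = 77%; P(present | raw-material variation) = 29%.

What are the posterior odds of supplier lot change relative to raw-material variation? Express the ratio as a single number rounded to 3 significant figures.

Posterior odds equal prior odds times the likelihood ratio; only the two competing hypotheses matter (using 1 − P(present | H) for each absent inspection result).
  supplier lot change: 0.077 × 0.58 × 0.90 × (1 − 0.77) = 0.0092446
  raw-material variation: 0.256 × 0.73 × 0.17 × (1 − 0.29) = 0.022556
Odds(supplier lot change : raw-material variation) = 0.0092446 / 0.022556 ≈ 0.410.

0.410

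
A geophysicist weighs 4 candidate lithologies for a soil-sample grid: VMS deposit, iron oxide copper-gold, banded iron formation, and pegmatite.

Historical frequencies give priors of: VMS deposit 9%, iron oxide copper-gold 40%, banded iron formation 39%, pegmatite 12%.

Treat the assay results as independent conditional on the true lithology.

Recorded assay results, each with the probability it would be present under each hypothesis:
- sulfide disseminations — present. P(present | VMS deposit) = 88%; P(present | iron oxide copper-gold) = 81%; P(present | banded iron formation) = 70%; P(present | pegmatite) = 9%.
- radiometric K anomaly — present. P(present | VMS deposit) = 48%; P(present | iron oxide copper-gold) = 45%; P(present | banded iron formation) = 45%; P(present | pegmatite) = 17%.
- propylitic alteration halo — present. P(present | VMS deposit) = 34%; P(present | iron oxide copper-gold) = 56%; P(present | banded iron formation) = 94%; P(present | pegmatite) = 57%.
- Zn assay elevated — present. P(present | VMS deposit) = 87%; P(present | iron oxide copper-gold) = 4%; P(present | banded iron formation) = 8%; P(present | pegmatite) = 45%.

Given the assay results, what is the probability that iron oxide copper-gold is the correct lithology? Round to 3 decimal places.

0.135

Multiply each prior by the joint likelihood of the assay result pattern:
  VMS deposit: 0.09 × 0.88 × 0.48 × 0.34 × 0.87 = 0.011245
  iron oxide copper-gold: 0.40 × 0.81 × 0.45 × 0.56 × 0.04 = 0.0032659
  banded iron formation: 0.39 × 0.70 × 0.45 × 0.94 × 0.08 = 0.0092383
  pegmatite: 0.12 × 0.09 × 0.17 × 0.57 × 0.45 = 0.00047093
The unnormalized weights sum to 0.02422.
P(iron oxide copper-gold | evidence) = 0.0032659 / 0.02422 ≈ 0.135.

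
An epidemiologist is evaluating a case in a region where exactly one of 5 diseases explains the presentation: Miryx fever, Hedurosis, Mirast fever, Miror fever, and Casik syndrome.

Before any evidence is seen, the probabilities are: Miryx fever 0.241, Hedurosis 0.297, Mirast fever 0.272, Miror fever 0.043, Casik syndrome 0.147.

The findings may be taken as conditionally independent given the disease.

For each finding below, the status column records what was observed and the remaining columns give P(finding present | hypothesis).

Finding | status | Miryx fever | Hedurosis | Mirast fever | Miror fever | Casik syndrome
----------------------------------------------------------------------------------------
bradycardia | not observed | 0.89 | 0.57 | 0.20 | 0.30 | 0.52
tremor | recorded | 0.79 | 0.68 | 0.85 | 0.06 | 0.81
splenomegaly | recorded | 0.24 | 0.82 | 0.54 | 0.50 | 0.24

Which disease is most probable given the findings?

Mirast fever

By Bayes' rule with conditional independence, the unnormalized weight for each hypothesis is prior × ∏ likelihoods (using 1 − P(present | H) for each absent finding):
  Miryx fever: 0.241 × (1 − 0.89) × 0.79 × 0.24 = 0.0050263
  Hedurosis: 0.297 × (1 − 0.57) × 0.68 × 0.82 = 0.071211
  Mirast fever: 0.272 × (1 − 0.20) × 0.85 × 0.54 = 0.099878
  Miror fever: 0.043 × (1 − 0.30) × 0.06 × 0.50 = 0.000903
  Casik syndrome: 0.147 × (1 − 0.52) × 0.81 × 0.24 = 0.013717
Normalizing constant Z = 0.0050263 + 0.071211 + 0.099878 + 0.000903 + 0.013717 = 0.19074.
P(Miryx fever | evidence) ≈ 0.0050263 / 0.19074 ≈ 0.026
P(Hedurosis | evidence) ≈ 0.071211 / 0.19074 ≈ 0.373
P(Mirast fever | evidence) ≈ 0.099878 / 0.19074 ≈ 0.524
P(Miror fever | evidence) ≈ 0.000903 / 0.19074 ≈ 0.005
P(Casik syndrome | evidence) ≈ 0.013717 / 0.19074 ≈ 0.072
The largest is 0.524, so Mirast fever is most probable.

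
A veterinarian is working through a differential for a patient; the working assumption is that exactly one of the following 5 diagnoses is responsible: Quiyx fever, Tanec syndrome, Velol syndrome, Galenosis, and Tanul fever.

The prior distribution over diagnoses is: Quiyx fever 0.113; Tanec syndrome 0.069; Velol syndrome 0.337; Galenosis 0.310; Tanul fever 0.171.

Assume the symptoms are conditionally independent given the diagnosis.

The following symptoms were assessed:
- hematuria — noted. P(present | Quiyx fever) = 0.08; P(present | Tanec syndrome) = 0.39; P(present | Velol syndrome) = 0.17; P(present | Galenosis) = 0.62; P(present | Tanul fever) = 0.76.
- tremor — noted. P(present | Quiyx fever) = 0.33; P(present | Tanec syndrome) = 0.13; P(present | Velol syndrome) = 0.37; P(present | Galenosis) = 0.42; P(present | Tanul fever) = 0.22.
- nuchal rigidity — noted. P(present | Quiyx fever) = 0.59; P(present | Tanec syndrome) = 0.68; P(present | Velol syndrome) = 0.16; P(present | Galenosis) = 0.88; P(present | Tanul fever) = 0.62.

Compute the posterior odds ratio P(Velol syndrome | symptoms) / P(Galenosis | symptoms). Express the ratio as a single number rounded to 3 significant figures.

The normalizing constant cancels in an odds ratio, so compute prior × likelihood for the two hypotheses only:
  Velol syndrome: 0.337 × 0.17 × 0.37 × 0.16 = 0.0033916
  Galenosis: 0.310 × 0.62 × 0.42 × 0.88 = 0.071037
Odds(Velol syndrome : Galenosis) = 0.0033916 / 0.071037 ≈ 0.0477.

0.0477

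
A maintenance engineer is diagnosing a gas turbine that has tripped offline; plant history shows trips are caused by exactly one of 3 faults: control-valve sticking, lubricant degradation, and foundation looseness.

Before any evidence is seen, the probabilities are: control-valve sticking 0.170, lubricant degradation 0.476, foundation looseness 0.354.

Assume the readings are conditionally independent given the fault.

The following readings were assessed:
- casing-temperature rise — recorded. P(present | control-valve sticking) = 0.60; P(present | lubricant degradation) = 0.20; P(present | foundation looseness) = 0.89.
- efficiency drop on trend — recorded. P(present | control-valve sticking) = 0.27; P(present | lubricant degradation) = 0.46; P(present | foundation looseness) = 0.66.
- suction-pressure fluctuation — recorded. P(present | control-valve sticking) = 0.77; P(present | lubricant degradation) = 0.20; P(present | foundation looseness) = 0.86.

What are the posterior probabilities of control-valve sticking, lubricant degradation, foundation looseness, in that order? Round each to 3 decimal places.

0.102, 0.042, 0.856

By Bayes' rule with conditional independence, the unnormalized weight for each hypothesis is prior × ∏ likelihoods:
  control-valve sticking: 0.170 × 0.60 × 0.27 × 0.77 = 0.021206
  lubricant degradation: 0.476 × 0.20 × 0.46 × 0.20 = 0.0087584
  foundation looseness: 0.354 × 0.89 × 0.66 × 0.86 = 0.17883
Marginal likelihood of the evidence = 0.20879.
P(control-valve sticking | evidence) = 0.021206 / 0.20879 ≈ 0.102
P(lubricant degradation | evidence) = 0.0087584 / 0.20879 ≈ 0.042
P(foundation looseness | evidence) = 0.17883 / 0.20879 ≈ 0.856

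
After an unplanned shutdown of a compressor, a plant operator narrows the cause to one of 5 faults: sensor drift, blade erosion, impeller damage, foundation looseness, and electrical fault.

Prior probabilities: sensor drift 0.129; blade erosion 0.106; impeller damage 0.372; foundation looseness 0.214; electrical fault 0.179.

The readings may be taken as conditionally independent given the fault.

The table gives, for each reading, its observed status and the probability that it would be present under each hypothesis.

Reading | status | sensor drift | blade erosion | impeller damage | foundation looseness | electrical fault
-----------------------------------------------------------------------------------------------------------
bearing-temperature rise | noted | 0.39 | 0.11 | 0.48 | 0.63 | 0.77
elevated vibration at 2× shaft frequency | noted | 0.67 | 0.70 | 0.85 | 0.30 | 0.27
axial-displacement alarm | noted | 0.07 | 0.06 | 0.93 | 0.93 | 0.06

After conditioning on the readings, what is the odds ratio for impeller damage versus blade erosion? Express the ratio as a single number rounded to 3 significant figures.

The normalizing constant cancels in an odds ratio, so compute prior × likelihood for the two hypotheses only:
  impeller damage: 0.372 × 0.48 × 0.85 × 0.93 = 0.14115
  blade erosion: 0.106 × 0.11 × 0.70 × 0.06 = 0.00048972
Odds(impeller damage : blade erosion) = 0.14115 / 0.00048972 ≈ 288.

288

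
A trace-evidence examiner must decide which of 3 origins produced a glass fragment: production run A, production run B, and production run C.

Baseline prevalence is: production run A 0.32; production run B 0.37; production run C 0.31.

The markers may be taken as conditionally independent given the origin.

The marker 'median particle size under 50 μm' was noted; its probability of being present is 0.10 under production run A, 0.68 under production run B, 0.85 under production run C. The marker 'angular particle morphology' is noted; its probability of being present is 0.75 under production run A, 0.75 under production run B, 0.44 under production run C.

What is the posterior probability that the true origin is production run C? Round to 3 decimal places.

By Bayes' rule with conditional independence, the unnormalized weight for each hypothesis is prior × ∏ likelihoods:
  production run A: 0.32 × 0.10 × 0.75 = 0.024
  production run B: 0.37 × 0.68 × 0.75 = 0.1887
  production run C: 0.31 × 0.85 × 0.44 = 0.11594
Marginal likelihood of the evidence = 0.32864.
P(production run C | evidence) = 0.11594 / 0.32864 ≈ 0.353.

0.353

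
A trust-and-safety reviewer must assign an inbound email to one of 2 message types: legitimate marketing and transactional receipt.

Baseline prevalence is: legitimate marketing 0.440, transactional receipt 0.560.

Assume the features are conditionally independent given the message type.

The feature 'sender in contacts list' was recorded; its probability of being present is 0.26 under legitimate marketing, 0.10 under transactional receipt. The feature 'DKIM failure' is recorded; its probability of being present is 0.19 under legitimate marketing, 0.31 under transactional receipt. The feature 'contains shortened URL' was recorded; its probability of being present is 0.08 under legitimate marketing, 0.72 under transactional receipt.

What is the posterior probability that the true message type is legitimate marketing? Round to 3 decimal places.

0.122

Multiply each prior by the joint likelihood of the feature pattern:
  legitimate marketing: 0.440 × 0.26 × 0.19 × 0.08 = 0.0017389
  transactional receipt: 0.560 × 0.10 × 0.31 × 0.72 = 0.012499
The unnormalized weights sum to 0.014238.
P(legitimate marketing | evidence) = 0.0017389 / 0.014238 ≈ 0.122.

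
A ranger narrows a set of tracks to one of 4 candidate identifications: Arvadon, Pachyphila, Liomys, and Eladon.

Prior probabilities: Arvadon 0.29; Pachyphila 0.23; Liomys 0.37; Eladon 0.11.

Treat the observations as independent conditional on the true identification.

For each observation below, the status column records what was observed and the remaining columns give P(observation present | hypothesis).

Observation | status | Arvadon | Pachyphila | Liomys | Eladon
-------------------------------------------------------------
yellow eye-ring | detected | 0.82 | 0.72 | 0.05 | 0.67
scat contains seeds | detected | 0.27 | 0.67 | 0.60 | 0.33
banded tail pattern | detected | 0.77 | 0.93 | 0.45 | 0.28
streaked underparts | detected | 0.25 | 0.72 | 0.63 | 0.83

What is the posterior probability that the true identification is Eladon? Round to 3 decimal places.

By Bayes' rule with conditional independence, the unnormalized weight for each hypothesis is prior × ∏ likelihoods:
  Arvadon: 0.29 × 0.82 × 0.27 × 0.77 × 0.25 = 0.01236
  Pachyphila: 0.23 × 0.72 × 0.67 × 0.93 × 0.72 = 0.074293
  Liomys: 0.37 × 0.05 × 0.60 × 0.45 × 0.63 = 0.0031468
  Eladon: 0.11 × 0.67 × 0.33 × 0.28 × 0.83 = 0.0056522
Normalizing constant Z = 0.01236 + 0.074293 + 0.0031468 + 0.0056522 = 0.095452.
P(Eladon | evidence) = 0.0056522 / 0.095452 ≈ 0.059.

0.059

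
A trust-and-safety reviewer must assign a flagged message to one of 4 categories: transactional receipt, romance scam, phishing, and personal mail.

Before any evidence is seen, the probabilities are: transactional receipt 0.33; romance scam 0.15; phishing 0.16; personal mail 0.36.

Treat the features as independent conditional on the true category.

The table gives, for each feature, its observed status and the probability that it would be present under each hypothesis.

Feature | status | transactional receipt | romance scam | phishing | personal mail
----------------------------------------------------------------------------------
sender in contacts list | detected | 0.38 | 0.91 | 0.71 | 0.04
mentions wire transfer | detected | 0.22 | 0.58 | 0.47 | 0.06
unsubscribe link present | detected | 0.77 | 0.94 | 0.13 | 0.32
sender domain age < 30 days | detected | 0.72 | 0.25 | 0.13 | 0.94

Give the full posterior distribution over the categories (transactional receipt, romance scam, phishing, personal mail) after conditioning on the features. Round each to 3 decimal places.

For each hypothesis, the unnormalized posterior weight is prior × product of the feature likelihoods:
  transactional receipt: 0.33 × 0.38 × 0.22 × 0.77 × 0.72 = 0.015295
  romance scam: 0.15 × 0.91 × 0.58 × 0.94 × 0.25 = 0.018605
  phishing: 0.16 × 0.71 × 0.47 × 0.13 × 0.13 = 0.00090232
  personal mail: 0.36 × 0.04 × 0.06 × 0.32 × 0.94 = 0.00025989
Marginal likelihood of the evidence = 0.035062.
P(transactional receipt | evidence) = 0.015295 / 0.035062 ≈ 0.436
P(romance scam | evidence) = 0.018605 / 0.035062 ≈ 0.531
P(phishing | evidence) = 0.00090232 / 0.035062 ≈ 0.026
P(personal mail | evidence) = 0.00025989 / 0.035062 ≈ 0.007

0.436, 0.531, 0.026, 0.007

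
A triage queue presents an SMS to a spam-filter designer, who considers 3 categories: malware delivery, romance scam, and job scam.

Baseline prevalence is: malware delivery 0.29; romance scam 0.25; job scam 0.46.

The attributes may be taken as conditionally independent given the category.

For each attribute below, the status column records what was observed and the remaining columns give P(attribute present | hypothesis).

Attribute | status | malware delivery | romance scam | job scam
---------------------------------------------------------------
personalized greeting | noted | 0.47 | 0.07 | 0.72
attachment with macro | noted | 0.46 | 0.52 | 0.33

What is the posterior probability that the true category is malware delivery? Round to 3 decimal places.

Multiply each prior by the joint likelihood of the attribute pattern:
  malware delivery: 0.29 × 0.47 × 0.46 = 0.062698
  romance scam: 0.25 × 0.07 × 0.52 = 0.0091
  job scam: 0.46 × 0.72 × 0.33 = 0.1093
Normalizing constant Z = 0.062698 + 0.0091 + 0.1093 = 0.18109.
P(malware delivery | evidence) = 0.062698 / 0.18109 ≈ 0.346.

0.346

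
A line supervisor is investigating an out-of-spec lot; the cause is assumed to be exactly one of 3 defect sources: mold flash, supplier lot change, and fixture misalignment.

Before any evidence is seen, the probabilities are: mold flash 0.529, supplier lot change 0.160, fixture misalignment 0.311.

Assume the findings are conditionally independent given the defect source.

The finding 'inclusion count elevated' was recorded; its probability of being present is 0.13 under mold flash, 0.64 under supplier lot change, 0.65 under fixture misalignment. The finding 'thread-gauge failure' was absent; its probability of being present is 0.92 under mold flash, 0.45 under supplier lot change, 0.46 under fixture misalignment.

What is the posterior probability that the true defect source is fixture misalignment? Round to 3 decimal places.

Multiply each prior by the joint likelihood of the evidence pattern (using 1 − P(present | H) for each absent finding):
  mold flash: 0.529 × 0.13 × (1 − 0.92) = 0.0055016
  supplier lot change: 0.160 × 0.64 × (1 − 0.45) = 0.05632
  fixture misalignment: 0.311 × 0.65 × (1 − 0.46) = 0.10916
Normalizing constant Z = 0.0055016 + 0.05632 + 0.10916 = 0.17098.
P(fixture misalignment | evidence) = 0.10916 / 0.17098 ≈ 0.638.

0.638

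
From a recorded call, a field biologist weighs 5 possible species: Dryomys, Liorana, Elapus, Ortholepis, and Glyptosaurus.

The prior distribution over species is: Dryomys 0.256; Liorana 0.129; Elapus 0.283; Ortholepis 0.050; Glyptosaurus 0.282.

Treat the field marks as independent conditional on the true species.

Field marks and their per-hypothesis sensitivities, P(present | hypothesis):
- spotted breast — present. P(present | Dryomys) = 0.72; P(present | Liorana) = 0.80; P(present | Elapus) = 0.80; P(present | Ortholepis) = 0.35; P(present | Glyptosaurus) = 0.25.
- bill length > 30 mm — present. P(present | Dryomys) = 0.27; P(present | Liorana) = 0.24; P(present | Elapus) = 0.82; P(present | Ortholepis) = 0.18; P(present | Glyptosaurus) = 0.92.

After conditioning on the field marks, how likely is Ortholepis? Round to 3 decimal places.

Multiply each prior by the joint likelihood of the field mark pattern:
  Dryomys: 0.256 × 0.72 × 0.27 = 0.049766
  Liorana: 0.129 × 0.80 × 0.24 = 0.024768
  Elapus: 0.283 × 0.80 × 0.82 = 0.18565
  Ortholepis: 0.050 × 0.35 × 0.18 = 0.00315
  Glyptosaurus: 0.282 × 0.25 × 0.92 = 0.06486
Normalizing constant Z = 0.049766 + 0.024768 + 0.18565 + 0.00315 + 0.06486 = 0.32819.
P(Ortholepis | evidence) = 0.00315 / 0.32819 ≈ 0.010.

0.010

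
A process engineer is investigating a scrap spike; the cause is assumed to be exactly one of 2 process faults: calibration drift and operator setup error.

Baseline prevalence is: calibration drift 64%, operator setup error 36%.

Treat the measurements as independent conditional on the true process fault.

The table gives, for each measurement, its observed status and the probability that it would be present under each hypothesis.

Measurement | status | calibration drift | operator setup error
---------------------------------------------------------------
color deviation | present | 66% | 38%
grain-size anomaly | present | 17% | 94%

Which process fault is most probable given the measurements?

operator setup error

Multiply each prior by the joint likelihood of the measurement pattern:
  calibration drift: 0.64 × 0.66 × 0.17 = 0.071808
  operator setup error: 0.36 × 0.38 × 0.94 = 0.12859
Marginal likelihood of the evidence = 0.2004.
P(calibration drift | evidence) ≈ 0.071808 / 0.2004 ≈ 0.358
P(operator setup error | evidence) ≈ 0.12859 / 0.2004 ≈ 0.642
The largest is 0.642, so operator setup error is most probable.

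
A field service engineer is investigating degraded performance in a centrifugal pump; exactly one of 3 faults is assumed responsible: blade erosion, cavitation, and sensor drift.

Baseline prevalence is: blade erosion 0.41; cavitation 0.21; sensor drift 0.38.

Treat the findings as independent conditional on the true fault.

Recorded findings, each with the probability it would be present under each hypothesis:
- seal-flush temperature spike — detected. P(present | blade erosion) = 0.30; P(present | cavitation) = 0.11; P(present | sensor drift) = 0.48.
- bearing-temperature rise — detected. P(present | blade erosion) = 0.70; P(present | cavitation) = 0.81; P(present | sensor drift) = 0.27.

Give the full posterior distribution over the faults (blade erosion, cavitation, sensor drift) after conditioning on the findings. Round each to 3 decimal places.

0.559, 0.121, 0.320

Multiply each prior by the joint likelihood of the evidence pattern:
  blade erosion: 0.41 × 0.30 × 0.70 = 0.0861
  cavitation: 0.21 × 0.11 × 0.81 = 0.018711
  sensor drift: 0.38 × 0.48 × 0.27 = 0.049248
Normalizing constant Z = 0.0861 + 0.018711 + 0.049248 = 0.15406.
P(blade erosion | evidence) = 0.0861 / 0.15406 ≈ 0.559
P(cavitation | evidence) = 0.018711 / 0.15406 ≈ 0.121
P(sensor drift | evidence) = 0.049248 / 0.15406 ≈ 0.320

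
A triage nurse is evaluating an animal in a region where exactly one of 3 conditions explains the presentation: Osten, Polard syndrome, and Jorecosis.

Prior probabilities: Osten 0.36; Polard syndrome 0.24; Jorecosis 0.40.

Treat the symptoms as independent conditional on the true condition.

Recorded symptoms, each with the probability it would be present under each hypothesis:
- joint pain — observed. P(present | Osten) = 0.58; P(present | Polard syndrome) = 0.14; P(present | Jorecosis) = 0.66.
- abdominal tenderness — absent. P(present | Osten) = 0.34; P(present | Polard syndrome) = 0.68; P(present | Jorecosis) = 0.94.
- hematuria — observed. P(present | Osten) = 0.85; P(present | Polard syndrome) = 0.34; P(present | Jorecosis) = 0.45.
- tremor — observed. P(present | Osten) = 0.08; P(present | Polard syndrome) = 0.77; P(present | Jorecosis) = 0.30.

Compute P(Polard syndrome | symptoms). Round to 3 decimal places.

By Bayes' rule with conditional independence, the unnormalized weight for each hypothesis is prior × ∏ likelihoods (using 1 − P(present | H) for each absent symptom):
  Osten: 0.36 × 0.58 × (1 − 0.34) × 0.85 × 0.08 = 0.0093709
  Polard syndrome: 0.24 × 0.14 × (1 − 0.68) × 0.34 × 0.77 = 0.0028149
  Jorecosis: 0.40 × 0.66 × (1 − 0.94) × 0.45 × 0.30 = 0.0021384
The unnormalized weights sum to 0.014324.
P(Polard syndrome | evidence) = 0.0028149 / 0.014324 ≈ 0.197.

0.197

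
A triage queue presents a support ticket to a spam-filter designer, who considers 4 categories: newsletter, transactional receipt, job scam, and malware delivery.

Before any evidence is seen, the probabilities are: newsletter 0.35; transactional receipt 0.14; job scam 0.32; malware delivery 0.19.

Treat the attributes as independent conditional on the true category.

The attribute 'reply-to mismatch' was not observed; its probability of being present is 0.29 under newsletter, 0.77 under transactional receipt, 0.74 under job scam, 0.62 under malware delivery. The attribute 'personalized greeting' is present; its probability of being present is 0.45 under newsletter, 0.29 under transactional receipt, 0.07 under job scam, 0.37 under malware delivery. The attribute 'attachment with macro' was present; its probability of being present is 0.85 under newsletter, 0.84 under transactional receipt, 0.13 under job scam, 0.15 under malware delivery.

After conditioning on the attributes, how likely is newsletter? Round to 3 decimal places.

By Bayes' rule with conditional independence, the unnormalized weight for each hypothesis is prior × ∏ likelihoods (using 1 − P(present | H) for each absent attribute):
  newsletter: 0.35 × (1 − 0.29) × 0.45 × 0.85 = 0.095051
  transactional receipt: 0.14 × (1 − 0.77) × 0.29 × 0.84 = 0.0078439
  job scam: 0.32 × (1 − 0.74) × 0.07 × 0.13 = 0.00075712
  malware delivery: 0.19 × (1 − 0.62) × 0.37 × 0.15 = 0.0040071
The unnormalized weights sum to 0.10766.
P(newsletter | evidence) = 0.095051 / 0.10766 ≈ 0.883.

0.883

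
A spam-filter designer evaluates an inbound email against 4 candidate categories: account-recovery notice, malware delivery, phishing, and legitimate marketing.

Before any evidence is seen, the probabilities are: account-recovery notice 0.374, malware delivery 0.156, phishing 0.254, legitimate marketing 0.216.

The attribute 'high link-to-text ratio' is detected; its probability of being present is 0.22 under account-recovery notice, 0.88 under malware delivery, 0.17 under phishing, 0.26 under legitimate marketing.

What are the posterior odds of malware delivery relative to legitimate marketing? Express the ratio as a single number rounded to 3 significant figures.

Posterior odds equal prior odds times the likelihood ratio; only the two competing hypotheses matter.
  malware delivery: 0.156 × 0.88 = 0.13728
  legitimate marketing: 0.216 × 0.26 = 0.05616
Posterior odds = 0.13728 / 0.05616 ≈ 2.44.

2.44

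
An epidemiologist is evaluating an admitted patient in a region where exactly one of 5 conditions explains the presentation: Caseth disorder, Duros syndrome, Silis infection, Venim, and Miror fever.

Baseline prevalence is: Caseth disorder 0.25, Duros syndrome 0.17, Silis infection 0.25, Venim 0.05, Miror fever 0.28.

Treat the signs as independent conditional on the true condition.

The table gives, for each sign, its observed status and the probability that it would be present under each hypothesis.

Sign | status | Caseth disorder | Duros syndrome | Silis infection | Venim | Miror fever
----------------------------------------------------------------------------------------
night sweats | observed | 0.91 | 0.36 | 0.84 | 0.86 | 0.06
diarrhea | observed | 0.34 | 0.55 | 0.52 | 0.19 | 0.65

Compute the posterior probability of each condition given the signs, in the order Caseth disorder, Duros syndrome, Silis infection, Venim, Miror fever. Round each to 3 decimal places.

By Bayes' rule with conditional independence, the unnormalized weight for each hypothesis is prior × ∏ likelihoods:
  Caseth disorder: 0.25 × 0.91 × 0.34 = 0.07735
  Duros syndrome: 0.17 × 0.36 × 0.55 = 0.03366
  Silis infection: 0.25 × 0.84 × 0.52 = 0.1092
  Venim: 0.05 × 0.86 × 0.19 = 0.00817
  Miror fever: 0.28 × 0.06 × 0.65 = 0.01092
The unnormalized weights sum to 0.2393.
P(Caseth disorder | evidence) = 0.07735 / 0.2393 ≈ 0.323
P(Duros syndrome | evidence) = 0.03366 / 0.2393 ≈ 0.141
P(Silis infection | evidence) = 0.1092 / 0.2393 ≈ 0.456
P(Venim | evidence) = 0.00817 / 0.2393 ≈ 0.034
P(Miror fever | evidence) = 0.01092 / 0.2393 ≈ 0.046

0.323, 0.141, 0.456, 0.034, 0.046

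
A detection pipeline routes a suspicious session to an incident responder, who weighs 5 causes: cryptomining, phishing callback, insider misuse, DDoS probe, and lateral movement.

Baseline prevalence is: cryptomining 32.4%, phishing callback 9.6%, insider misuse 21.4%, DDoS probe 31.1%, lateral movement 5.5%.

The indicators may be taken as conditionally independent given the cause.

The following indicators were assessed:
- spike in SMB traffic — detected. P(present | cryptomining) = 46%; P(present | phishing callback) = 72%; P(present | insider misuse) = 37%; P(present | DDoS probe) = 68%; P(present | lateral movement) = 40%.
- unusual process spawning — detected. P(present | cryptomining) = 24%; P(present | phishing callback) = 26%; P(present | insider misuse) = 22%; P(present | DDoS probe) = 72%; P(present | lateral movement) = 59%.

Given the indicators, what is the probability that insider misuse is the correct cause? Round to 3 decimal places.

0.074

For each hypothesis, the unnormalized posterior weight is prior × product of the indicator likelihoods:
  cryptomining: 0.324 × 0.46 × 0.24 = 0.03577
  phishing callback: 0.096 × 0.72 × 0.26 = 0.017971
  insider misuse: 0.214 × 0.37 × 0.22 = 0.01742
  DDoS probe: 0.311 × 0.68 × 0.72 = 0.15227
  lateral movement: 0.055 × 0.40 × 0.59 = 0.01298
Marginal likelihood of the evidence = 0.23641.
P(insider misuse | evidence) = 0.01742 / 0.23641 ≈ 0.074.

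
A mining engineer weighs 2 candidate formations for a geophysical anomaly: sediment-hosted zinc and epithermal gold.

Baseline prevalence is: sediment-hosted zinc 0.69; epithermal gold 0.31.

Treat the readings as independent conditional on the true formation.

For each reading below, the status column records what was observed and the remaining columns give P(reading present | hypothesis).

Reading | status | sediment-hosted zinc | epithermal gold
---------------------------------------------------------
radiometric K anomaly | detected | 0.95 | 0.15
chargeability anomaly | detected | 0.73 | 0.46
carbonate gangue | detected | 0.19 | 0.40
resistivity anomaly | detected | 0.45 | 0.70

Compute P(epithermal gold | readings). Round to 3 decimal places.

Multiply each prior by the joint likelihood of the reading pattern:
  sediment-hosted zinc: 0.69 × 0.95 × 0.73 × 0.19 × 0.45 = 0.040913
  epithermal gold: 0.31 × 0.15 × 0.46 × 0.40 × 0.70 = 0.0059892
The unnormalized weights sum to 0.046902.
P(epithermal gold | evidence) = 0.0059892 / 0.046902 ≈ 0.128.

0.128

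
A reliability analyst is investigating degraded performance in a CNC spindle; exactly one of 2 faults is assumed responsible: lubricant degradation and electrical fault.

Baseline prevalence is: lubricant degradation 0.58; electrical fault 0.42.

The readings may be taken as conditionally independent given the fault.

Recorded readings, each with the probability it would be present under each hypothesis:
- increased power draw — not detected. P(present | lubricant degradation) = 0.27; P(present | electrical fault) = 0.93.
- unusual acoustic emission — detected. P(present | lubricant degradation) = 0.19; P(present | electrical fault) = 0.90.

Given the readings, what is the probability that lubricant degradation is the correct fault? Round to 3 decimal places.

Multiply each prior by the joint likelihood of the reading pattern (using 1 − P(present | H) for each absent reading):
  lubricant degradation: 0.58 × (1 − 0.27) × 0.19 = 0.080446
  electrical fault: 0.42 × (1 − 0.93) × 0.90 = 0.02646
Normalizing constant Z = 0.080446 + 0.02646 = 0.10691.
P(lubricant degradation | evidence) = 0.080446 / 0.10691 ≈ 0.752.

0.752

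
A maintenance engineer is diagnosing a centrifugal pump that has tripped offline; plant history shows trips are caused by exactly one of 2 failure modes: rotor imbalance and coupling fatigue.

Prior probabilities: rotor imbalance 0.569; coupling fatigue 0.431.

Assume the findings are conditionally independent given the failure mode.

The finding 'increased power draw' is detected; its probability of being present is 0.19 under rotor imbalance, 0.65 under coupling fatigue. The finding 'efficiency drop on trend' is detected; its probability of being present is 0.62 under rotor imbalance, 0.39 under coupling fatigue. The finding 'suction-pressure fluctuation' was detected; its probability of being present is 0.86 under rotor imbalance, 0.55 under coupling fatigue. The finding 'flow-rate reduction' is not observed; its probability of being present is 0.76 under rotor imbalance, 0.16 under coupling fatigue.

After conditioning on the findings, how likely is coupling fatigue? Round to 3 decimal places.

0.785

For each hypothesis, the unnormalized posterior weight is prior × product of the finding likelihoods (using 1 − P(present | H) for each absent finding):
  rotor imbalance: 0.569 × 0.19 × 0.62 × 0.86 × (1 − 0.76) = 0.013835
  coupling fatigue: 0.431 × 0.65 × 0.39 × 0.55 × (1 − 0.16) = 0.050477
Marginal likelihood of the evidence = 0.064312.
P(coupling fatigue | evidence) = 0.050477 / 0.064312 ≈ 0.785.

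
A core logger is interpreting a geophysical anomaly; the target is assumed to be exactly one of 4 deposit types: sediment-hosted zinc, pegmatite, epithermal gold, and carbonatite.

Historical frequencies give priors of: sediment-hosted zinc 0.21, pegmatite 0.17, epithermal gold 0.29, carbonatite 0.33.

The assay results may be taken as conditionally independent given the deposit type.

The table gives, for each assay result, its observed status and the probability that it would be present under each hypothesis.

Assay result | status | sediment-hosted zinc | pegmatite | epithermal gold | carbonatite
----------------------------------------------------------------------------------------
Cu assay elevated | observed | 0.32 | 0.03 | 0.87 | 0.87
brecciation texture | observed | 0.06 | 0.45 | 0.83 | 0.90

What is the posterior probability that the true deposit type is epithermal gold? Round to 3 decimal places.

0.442

For each hypothesis, the unnormalized posterior weight is prior × product of the assay result likelihoods:
  sediment-hosted zinc: 0.21 × 0.32 × 0.06 = 0.004032
  pegmatite: 0.17 × 0.03 × 0.45 = 0.002295
  epithermal gold: 0.29 × 0.87 × 0.83 = 0.20941
  carbonatite: 0.33 × 0.87 × 0.90 = 0.25839
Marginal likelihood of the evidence = 0.47413.
P(epithermal gold | evidence) = 0.20941 / 0.47413 ≈ 0.442.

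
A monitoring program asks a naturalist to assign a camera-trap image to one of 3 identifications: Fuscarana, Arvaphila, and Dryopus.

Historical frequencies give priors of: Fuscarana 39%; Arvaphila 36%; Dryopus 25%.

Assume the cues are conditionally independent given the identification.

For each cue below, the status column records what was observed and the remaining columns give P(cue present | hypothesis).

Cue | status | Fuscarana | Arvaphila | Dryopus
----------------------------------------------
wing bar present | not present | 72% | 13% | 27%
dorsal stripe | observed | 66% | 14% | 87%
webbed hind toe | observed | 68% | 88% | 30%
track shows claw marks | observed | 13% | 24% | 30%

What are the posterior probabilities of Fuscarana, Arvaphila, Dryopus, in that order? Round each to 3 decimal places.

0.213, 0.309, 0.478

Multiply each prior by the joint likelihood of the cue pattern (using 1 − P(present | H) for each absent cue):
  Fuscarana: 0.39 × (1 − 0.72) × 0.66 × 0.68 × 0.13 = 0.0063712
  Arvaphila: 0.36 × (1 − 0.13) × 0.14 × 0.88 × 0.24 = 0.0092607
  Dryopus: 0.25 × (1 − 0.27) × 0.87 × 0.30 × 0.30 = 0.01429
Marginal likelihood of the evidence = 0.029922.
P(Fuscarana | evidence) = 0.0063712 / 0.029922 ≈ 0.213
P(Arvaphila | evidence) = 0.0092607 / 0.029922 ≈ 0.309
P(Dryopus | evidence) = 0.01429 / 0.029922 ≈ 0.478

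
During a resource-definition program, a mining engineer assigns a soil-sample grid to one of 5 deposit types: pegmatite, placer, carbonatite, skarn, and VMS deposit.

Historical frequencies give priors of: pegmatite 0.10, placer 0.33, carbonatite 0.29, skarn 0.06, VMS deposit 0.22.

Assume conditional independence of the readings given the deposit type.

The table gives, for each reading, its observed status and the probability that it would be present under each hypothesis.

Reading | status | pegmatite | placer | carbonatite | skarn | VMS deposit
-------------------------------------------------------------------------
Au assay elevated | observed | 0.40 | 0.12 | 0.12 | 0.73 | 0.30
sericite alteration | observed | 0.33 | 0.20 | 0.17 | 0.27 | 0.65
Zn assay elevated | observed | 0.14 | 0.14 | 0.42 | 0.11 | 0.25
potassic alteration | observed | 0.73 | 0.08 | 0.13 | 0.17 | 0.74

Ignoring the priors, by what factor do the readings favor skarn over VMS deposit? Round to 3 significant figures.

0.102

Take the product of per-reading likelihoods under each hypothesis, then divide.
  skarn: 0.73 × 0.27 × 0.11 × 0.17 = 0.0036858
  VMS deposit: 0.30 × 0.65 × 0.25 × 0.74 = 0.036075
Bayes factor = 0.0036858 / 0.036075 ≈ 0.102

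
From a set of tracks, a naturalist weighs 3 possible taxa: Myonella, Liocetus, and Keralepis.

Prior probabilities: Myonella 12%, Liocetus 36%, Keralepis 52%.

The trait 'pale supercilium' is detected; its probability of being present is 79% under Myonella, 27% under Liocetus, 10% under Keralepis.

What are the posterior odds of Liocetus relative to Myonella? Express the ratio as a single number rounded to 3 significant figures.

1.03

Posterior odds equal prior odds times the likelihood ratio; only the two competing hypotheses matter.
  Liocetus: 0.36 × 0.27 = 0.0972
  Myonella: 0.12 × 0.79 = 0.0948
Odds(Liocetus : Myonella) = 0.0972 / 0.0948 ≈ 1.03.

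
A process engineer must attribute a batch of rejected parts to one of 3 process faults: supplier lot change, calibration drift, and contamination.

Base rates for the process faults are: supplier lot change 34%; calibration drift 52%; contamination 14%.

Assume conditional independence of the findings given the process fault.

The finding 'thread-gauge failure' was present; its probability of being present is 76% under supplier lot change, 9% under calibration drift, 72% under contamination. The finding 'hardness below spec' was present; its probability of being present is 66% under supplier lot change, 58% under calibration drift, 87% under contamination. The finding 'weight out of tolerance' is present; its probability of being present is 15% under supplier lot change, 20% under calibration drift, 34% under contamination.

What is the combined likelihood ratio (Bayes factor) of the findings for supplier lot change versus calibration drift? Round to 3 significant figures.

Take the product of per-finding likelihoods under each hypothesis, then divide.
  supplier lot change: 0.76 × 0.66 × 0.15 = 0.07524
  calibration drift: 0.09 × 0.58 × 0.20 = 0.01044
Bayes factor = 0.07524 / 0.01044 ≈ 7.21

7.21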